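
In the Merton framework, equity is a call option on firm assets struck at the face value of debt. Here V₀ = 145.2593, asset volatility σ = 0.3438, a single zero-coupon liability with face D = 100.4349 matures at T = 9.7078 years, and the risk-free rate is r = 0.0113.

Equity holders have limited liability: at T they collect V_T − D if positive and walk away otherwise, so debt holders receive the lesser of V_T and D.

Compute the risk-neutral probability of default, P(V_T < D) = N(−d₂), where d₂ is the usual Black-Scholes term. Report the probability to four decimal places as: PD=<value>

d₁ = [ln(V₀/D) + (r + σ²/2)T] / (σ√T)
   = [ln(145.2593/100.4349) + (0.0113 + 0.5·0.3438²)·9.7078] / (0.3438·√9.7078)
   = [0.369011 + 0.683422] / 1.071189 = 0.982489
d₂ = d₁ − σ√T = 0.982489 − 1.071189 = -0.088700
risk-neutral PD = N(−d₂) = N(0.088700) = 0.535340

PD=0.5353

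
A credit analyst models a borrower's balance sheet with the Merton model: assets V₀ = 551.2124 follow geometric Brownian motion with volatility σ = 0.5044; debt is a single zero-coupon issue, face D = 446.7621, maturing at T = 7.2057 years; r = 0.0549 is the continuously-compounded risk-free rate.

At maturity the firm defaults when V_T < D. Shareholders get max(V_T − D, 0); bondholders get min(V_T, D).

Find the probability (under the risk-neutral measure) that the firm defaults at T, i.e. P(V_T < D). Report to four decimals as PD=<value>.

PD=0.5908

d₁ = [ln(V₀/D) + (r + σ²/2)T] / (σ√T)
   = [ln(551.2124/446.7621) + (0.0549 + 0.5·0.5044²)·7.2057] / (0.5044·√7.2057)
   = [0.210094 + 1.312228] / 1.353983 = 1.124329
d₂ = d₁ − σ√T = 1.124329 − 1.353983 = -0.229654
risk-neutral PD = N(−d₂) = N(0.229654) = 0.590820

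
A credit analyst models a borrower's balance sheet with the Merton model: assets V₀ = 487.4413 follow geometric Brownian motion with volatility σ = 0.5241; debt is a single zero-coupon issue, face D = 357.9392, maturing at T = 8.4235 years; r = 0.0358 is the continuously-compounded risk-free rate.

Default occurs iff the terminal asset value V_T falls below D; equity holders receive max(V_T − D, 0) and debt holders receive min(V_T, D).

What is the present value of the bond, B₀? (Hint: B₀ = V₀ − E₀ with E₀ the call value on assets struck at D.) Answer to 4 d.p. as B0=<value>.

B0=155.0160

d₁ = [ln(V₀/D) + (r + σ²/2)T] / (σ√T)
   = [ln(487.4413/357.9392) + (0.0358 + 0.5·0.5241²)·8.4235] / (0.5241·√8.4235)
   = [0.308807 + 1.458448] / 1.521109 = 1.161820
d₂ = d₁ − σ√T = 1.161820 − 1.521109 = -0.359290
N(d₁) = 0.877346,  N(d₂) = 0.359689,  e^(−rT) = 0.739662
E₀ = V₀·N(d₁) − D·e^(−rT)·N(d₂)
   = 487.4413·0.877346 − 357.9392·0.739662·0.359689 = 332.425279
B₀ = V₀ − E₀ = 487.4413 − 332.425279 = 155.016021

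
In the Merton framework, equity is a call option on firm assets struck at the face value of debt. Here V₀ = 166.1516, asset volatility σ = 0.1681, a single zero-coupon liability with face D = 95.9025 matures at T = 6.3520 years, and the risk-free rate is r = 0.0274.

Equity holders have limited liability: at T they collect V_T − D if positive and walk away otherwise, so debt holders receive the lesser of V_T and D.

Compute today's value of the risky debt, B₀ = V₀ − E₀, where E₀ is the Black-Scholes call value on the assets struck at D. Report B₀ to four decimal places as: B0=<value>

B0=79.7184

d₁ = [ln(V₀/D) + (r + σ²/2)T] / (σ√T)
   = [ln(166.1516/95.9025) + (0.0274 + 0.5·0.1681²)·6.3520] / (0.1681·√6.3520)
   = [0.549569 + 0.263791] / 0.423665 = 1.919816
d₂ = d₁ − σ√T = 1.919816 − 0.423665 = 1.496151
N(d₁) = 0.972559,  N(d₂) = 0.932693,  e^(−rT) = 0.840259
E₀ = V₀·N(d₁) − D·e^(−rT)·N(d₂)
   = 166.1516·0.972559 − 95.9025·0.840259·0.932693 = 86.433156
B₀ = V₀ − E₀ = 166.1516 − 86.433156 = 79.718444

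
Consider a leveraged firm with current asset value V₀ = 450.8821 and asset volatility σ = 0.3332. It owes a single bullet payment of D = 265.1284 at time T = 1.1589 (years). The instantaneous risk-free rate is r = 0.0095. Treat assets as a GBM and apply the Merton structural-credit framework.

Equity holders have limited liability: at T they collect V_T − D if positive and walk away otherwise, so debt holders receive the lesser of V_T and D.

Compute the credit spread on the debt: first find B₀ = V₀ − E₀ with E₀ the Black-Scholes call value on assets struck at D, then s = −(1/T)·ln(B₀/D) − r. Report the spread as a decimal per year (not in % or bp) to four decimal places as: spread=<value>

d₁ = [ln(V₀/D) + (r + σ²/2)T] / (σ√T)
   = [ln(450.8821/265.1284) + (0.0095 + 0.5·0.3332²)·1.1589] / (0.3332·√1.1589)
   = [0.530992 + 0.075341] / 0.358697 = 1.690376
d₂ = d₁ − σ√T = 1.690376 − 0.358697 = 1.331679
N(d₁) = 0.954522,  N(d₂) = 0.908517,  e^(−rT) = 0.989051
E₀ = V₀·N(d₁) − D·e^(−rT)·N(d₂)
   = 450.8821·0.954522 − 265.1284·0.989051·0.908517 = 192.140549
B₀ = V₀ − E₀ = 450.8821 − 192.140549 = 258.741551
spread = −(1/T)·ln(B₀/D) − r = −(1/1.1589)·ln(258.741551/265.1284) − 0.0095 = 0.01154111

spread=0.0115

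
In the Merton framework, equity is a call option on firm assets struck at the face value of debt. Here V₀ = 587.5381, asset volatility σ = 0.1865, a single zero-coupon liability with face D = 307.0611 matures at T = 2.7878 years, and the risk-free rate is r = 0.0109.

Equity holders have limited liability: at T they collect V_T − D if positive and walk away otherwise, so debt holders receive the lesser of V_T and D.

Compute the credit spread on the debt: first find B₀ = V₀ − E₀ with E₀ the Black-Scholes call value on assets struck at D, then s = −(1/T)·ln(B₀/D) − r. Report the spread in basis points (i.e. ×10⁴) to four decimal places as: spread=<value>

spread=8.0119

d₁ = [ln(V₀/D) + (r + σ²/2)T] / (σ√T)
   = [ln(587.5381/307.0611) + (0.0109 + 0.5·0.1865²)·2.7878] / (0.1865·√2.7878)
   = [0.648894 + 0.078870] / 0.311394 = 2.337121
d₂ = d₁ − σ√T = 2.337121 − 0.311394 = 2.025727
N(d₁) = 0.990284,  N(d₂) = 0.978604,  e^(−rT) = 0.970070
E₀ = V₀·N(d₁) − D·e^(−rT)·N(d₂)
   = 587.5381·0.990284 − 307.0611·0.970070·0.978604 = 290.331899
B₀ = V₀ − E₀ = 587.5381 − 290.331899 = 297.206201
spread = −(1/T)·ln(B₀/D) − r = −(1/2.7878)·ln(297.206201/307.0611) − 0.0109 = 0.00080119
in basis points: 0.00080119 × 10⁴ = 8.0119 bp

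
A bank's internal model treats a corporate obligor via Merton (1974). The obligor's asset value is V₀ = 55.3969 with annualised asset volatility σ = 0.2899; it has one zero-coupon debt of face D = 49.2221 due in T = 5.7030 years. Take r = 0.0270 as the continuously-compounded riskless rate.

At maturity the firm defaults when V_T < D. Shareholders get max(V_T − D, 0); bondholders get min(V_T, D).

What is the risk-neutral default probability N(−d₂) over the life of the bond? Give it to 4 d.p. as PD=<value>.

PD=0.4813

d₁ = [ln(V₀/D) + (r + σ²/2)T] / (σ√T)
   = [ln(55.3969/49.2221) + (0.0270 + 0.5·0.2899²)·5.7030] / (0.2899·√5.7030)
   = [0.118181 + 0.393627] / 0.692309 = 0.739277
d₂ = d₁ − σ√T = 0.739277 − 0.692309 = 0.046968
risk-neutral PD = N(−d₂) = N(-0.046968) = 0.481269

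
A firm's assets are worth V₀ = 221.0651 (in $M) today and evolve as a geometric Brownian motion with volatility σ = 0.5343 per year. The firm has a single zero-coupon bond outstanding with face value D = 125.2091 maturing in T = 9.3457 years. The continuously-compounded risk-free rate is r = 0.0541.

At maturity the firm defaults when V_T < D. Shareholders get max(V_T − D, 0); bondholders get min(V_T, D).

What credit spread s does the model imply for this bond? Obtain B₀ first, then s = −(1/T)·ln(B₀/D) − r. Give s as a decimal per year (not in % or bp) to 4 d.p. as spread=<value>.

spread=0.0474

d₁ = [ln(V₀/D) + (r + σ²/2)T] / (σ√T)
   = [ln(221.0651/125.2091) + (0.0541 + 0.5·0.5343²)·9.3457] / (0.5343·√9.3457)
   = [0.568472 + 1.839591] / 1.633395 = 1.474269
d₂ = d₁ − σ√T = 1.474269 − 1.633395 = -0.159125
N(d₁) = 0.929795,  N(d₂) = 0.436785,  e^(−rT) = 0.603142
E₀ = V₀·N(d₁) − D·e^(−rT)·N(d₂)
   = 221.0651·0.929795 − 125.2091·0.603142·0.436785 = 172.559799
B₀ = V₀ − E₀ = 221.0651 − 172.559799 = 48.505301
spread = −(1/T)·ln(B₀/D) − r = −(1/9.3457)·ln(48.505301/125.2091) − 0.0541 = 0.04737041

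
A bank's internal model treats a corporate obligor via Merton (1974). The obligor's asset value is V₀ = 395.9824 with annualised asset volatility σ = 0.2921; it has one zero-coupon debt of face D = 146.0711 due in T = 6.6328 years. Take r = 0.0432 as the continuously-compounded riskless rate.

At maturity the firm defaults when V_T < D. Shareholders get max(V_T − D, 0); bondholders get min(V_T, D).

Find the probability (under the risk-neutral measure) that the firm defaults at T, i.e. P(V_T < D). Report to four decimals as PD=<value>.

d₁ = [ln(V₀/D) + (r + σ²/2)T] / (σ√T)
   = [ln(395.9824/146.0711) + (0.0432 + 0.5·0.2921²)·6.6328] / (0.2921·√6.6328)
   = [0.997276 + 0.569500] / 0.752281 = 2.082702
d₂ = d₁ − σ√T = 2.082702 − 0.752281 = 1.330421
risk-neutral PD = N(−d₂) = N(-1.330421) = 0.091690

PD=0.0917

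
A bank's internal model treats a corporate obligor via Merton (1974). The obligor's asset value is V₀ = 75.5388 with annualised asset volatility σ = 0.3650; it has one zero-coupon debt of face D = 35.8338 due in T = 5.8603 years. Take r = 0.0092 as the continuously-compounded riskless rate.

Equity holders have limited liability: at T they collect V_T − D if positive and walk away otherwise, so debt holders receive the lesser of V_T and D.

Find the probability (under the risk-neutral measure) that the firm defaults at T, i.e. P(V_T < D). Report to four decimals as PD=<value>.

d₁ = [ln(V₀/D) + (r + σ²/2)T] / (σ√T)
   = [ln(75.5388/35.8338) + (0.0092 + 0.5·0.3650²)·5.8603] / (0.3650·√5.8603)
   = [0.745755 + 0.444284] / 0.883594 = 1.346816
d₂ = d₁ − σ√T = 1.346816 − 0.883594 = 0.463222
risk-neutral PD = N(−d₂) = N(-0.463222) = 0.321603

PD=0.3216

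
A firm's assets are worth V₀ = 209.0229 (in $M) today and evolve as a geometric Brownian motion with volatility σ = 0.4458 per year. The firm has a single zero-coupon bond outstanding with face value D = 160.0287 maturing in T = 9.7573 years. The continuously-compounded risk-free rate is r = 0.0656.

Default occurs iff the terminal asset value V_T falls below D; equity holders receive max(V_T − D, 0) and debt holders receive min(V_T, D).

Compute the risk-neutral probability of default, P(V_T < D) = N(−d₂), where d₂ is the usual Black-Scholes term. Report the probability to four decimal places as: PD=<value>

PD=0.5179

d₁ = [ln(V₀/D) + (r + σ²/2)T] / (σ√T)
   = [ln(209.0229/160.0287) + (0.0656 + 0.5·0.4458²)·9.7573] / (0.4458·√9.7573)
   = [0.267091 + 1.609650] / 1.392531 = 1.347719
d₂ = d₁ − σ√T = 1.347719 − 1.392531 = -0.044812
risk-neutral PD = N(−d₂) = N(0.044812) = 0.517871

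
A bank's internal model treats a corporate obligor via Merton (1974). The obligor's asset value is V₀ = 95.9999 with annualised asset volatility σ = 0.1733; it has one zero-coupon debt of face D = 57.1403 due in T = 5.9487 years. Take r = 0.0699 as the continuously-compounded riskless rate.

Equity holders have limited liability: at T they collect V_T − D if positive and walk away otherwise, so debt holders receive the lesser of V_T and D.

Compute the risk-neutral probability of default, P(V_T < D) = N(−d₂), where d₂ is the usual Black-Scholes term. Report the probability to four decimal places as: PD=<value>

PD=0.0228

d₁ = [ln(V₀/D) + (r + σ²/2)T] / (σ√T)
   = [ln(95.9999/57.1403) + (0.0699 + 0.5·0.1733²)·5.9487] / (0.1733·√5.9487)
   = [0.518838 + 0.505142] / 0.422678 = 2.422601
d₂ = d₁ − σ√T = 2.422601 − 0.422678 = 1.999923
risk-neutral PD = N(−d₂) = N(-1.999923) = 0.022754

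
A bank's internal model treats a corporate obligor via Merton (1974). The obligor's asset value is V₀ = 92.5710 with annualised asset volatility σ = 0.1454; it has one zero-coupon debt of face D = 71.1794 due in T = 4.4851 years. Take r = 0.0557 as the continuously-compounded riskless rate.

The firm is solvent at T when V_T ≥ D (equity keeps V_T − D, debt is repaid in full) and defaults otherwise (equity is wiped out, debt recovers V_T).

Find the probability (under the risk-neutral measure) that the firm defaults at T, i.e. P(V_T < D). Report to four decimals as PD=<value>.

d₁ = [ln(V₀/D) + (r + σ²/2)T] / (σ√T)
   = [ln(92.5710/71.1794) + (0.0557 + 0.5·0.1454²)·4.4851] / (0.1454·√4.4851)
   = [0.262772 + 0.297230] / 0.307929 = 1.818610
d₂ = d₁ − σ√T = 1.818610 − 0.307929 = 1.510681
risk-neutral PD = N(−d₂) = N(-1.510681) = 0.065435

PD=0.0654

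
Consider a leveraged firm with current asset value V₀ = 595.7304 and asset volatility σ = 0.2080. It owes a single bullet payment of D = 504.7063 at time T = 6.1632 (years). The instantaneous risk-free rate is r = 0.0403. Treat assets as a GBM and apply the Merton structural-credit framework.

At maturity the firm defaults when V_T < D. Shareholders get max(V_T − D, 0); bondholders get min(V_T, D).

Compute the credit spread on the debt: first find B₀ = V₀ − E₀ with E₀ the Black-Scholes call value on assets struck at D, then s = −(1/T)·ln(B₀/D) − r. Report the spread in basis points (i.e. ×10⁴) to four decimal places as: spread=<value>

d₁ = [ln(V₀/D) + (r + σ²/2)T] / (σ√T)
   = [ln(595.7304/504.7063) + (0.0403 + 0.5·0.2080²)·6.1632] / (0.2080·√6.1632)
   = [0.165812 + 0.381699] / 0.516376 = 1.060294
d₂ = d₁ − σ√T = 1.060294 − 0.516376 = 0.543917
N(d₁) = 0.855495,  N(d₂) = 0.706751,  e^(−rT) = 0.780066
E₀ = V₀·N(d₁) − D·e^(−rT)·N(d₂)
   = 595.7304·0.855495 − 504.7063·0.780066·0.706751 = 231.393372
B₀ = V₀ − E₀ = 595.7304 − 231.393372 = 364.337028
spread = −(1/T)·ln(B₀/D) − r = −(1/6.1632)·ln(364.337028/504.7063) − 0.0403 = 0.01257794
in basis points: 0.01257794 × 10⁴ = 125.7794 bp

spread=125.7794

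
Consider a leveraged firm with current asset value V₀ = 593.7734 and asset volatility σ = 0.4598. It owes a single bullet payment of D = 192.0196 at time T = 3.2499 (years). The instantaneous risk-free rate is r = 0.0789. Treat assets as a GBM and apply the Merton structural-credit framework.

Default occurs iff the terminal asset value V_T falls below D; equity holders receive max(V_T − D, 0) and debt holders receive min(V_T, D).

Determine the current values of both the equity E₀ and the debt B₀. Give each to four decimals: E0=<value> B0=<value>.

E0=449.7131 B0=144.0603

d₁ = [ln(V₀/D) + (r + σ²/2)T] / (σ√T)
   = [ln(593.7734/192.0196) + (0.0789 + 0.5·0.4598²)·3.2499] / (0.4598·√3.2499)
   = [1.128900 + 0.599958] / 0.828903 = 2.085717
d₂ = d₁ − σ√T = 2.085717 − 0.828903 = 1.256813
N(d₁) = 0.981498,  N(d₂) = 0.895589,  e^(−rT) = 0.773819
E₀ = V₀·N(d₁) − D·e^(−rT)·N(d₂)
   = 593.7734·0.981498 − 192.0196·0.773819·0.895589 = 449.713091
B₀ = V₀ − E₀ = 593.7734 − 449.713091 = 144.060309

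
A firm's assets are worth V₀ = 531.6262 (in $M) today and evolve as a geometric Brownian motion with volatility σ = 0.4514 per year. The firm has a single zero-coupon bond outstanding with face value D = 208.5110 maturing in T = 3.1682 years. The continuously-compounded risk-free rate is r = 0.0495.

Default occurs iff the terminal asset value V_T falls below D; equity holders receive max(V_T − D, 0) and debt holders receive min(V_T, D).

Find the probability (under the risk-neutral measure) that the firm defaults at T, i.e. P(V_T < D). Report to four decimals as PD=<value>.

d₁ = [ln(V₀/D) + (r + σ²/2)T] / (σ√T)
   = [ln(531.6262/208.5110) + (0.0495 + 0.5·0.4514²)·3.1682] / (0.4514·√3.1682)
   = [0.935949 + 0.479605] / 0.803467 = 1.761808
d₂ = d₁ − σ√T = 1.761808 − 0.803467 = 0.958341
risk-neutral PD = N(−d₂) = N(-0.958341) = 0.168945

PD=0.1689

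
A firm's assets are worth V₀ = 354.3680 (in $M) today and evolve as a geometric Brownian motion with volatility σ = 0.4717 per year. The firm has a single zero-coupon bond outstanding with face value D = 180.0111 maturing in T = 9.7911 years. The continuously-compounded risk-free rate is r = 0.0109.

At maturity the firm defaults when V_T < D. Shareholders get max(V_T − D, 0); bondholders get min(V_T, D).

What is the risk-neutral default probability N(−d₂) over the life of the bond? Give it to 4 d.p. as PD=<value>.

d₁ = [ln(V₀/D) + (r + σ²/2)T] / (σ√T)
   = [ln(354.3680/180.0111) + (0.0109 + 0.5·0.4717²)·9.7911] / (0.4717·√9.7911)
   = [0.677317 + 1.195987] / 1.475984 = 1.269190
d₂ = d₁ − σ√T = 1.269190 − 1.475984 = -0.206793
risk-neutral PD = N(−d₂) = N(0.206793) = 0.581914

PD=0.5819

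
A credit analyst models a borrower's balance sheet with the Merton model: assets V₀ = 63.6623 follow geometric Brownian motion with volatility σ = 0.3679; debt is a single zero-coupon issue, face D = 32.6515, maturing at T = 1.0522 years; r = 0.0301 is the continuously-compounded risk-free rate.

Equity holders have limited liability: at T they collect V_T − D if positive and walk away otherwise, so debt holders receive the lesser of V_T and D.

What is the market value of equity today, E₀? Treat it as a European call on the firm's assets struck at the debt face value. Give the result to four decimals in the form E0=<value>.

E0=32.2370

d₁ = [ln(V₀/D) + (r + σ²/2)T] / (σ√T)
   = [ln(63.6623/32.6515) + (0.0301 + 0.5·0.3679²)·1.0522] / (0.3679·√1.0522)
   = [0.667702 + 0.102879] / 0.377380 = 2.041923
d₂ = d₁ − σ√T = 2.041923 − 0.377380 = 1.664542
N(d₁) = 0.979420,  N(d₂) = 0.951998,  e^(−rT) = 0.968825
E₀ = V₀·N(d₁) − D·e^(−rT)·N(d₂)
   = 63.6623·0.979420 − 32.6515·0.968825·0.951998 = 32.237040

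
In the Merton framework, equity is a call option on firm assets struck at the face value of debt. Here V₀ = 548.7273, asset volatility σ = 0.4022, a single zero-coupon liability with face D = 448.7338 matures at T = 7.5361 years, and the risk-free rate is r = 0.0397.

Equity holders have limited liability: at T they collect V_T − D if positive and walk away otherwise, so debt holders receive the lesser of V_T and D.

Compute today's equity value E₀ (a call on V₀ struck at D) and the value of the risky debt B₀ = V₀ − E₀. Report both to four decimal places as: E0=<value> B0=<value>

d₁ = [ln(V₀/D) + (r + σ²/2)T] / (σ√T)
   = [ln(548.7273/448.7338) + (0.0397 + 0.5·0.4022²)·7.5361] / (0.4022·√7.5361)
   = [0.201172 + 0.908721] / 1.104118 = 1.005231
d₂ = d₁ − σ√T = 1.005231 − 1.104118 = -0.098887
N(d₁) = 0.842607,  N(d₂) = 0.460614,  e^(−rT) = 0.741424
E₀ = V₀·N(d₁) − D·e^(−rT)·N(d₂)
   = 548.7273·0.842607 − 448.7338·0.741424·0.460614 = 309.114416
B₀ = V₀ − E₀ = 548.7273 − 309.114416 = 239.612884

E0=309.1144 B0=239.6129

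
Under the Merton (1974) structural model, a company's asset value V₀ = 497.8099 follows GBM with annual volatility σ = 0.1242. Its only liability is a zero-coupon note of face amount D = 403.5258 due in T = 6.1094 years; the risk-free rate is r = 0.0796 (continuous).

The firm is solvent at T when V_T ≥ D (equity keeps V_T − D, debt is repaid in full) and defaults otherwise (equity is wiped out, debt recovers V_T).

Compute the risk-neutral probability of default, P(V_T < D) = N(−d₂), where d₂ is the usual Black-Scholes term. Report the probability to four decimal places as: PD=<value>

PD=0.0172

d₁ = [ln(V₀/D) + (r + σ²/2)T] / (σ√T)
   = [ln(497.8099/403.5258) + (0.0796 + 0.5·0.1242²)·6.1094] / (0.1242·√6.1094)
   = [0.209978 + 0.533429] / 0.306988 = 2.421618
d₂ = d₁ − σ√T = 2.421618 − 0.306988 = 2.114630
risk-neutral PD = N(−d₂) = N(-2.114630) = 0.017231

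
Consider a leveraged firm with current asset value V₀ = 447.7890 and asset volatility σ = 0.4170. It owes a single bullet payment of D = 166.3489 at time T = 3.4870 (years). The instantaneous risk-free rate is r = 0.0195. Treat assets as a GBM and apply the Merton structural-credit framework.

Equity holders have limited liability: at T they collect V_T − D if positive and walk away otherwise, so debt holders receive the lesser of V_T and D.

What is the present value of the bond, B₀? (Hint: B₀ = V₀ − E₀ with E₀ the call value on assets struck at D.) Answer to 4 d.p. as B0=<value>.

d₁ = [ln(V₀/D) + (r + σ²/2)T] / (σ√T)
   = [ln(447.7890/166.3489) + (0.0195 + 0.5·0.4170²)·3.4870] / (0.4170·√3.4870)
   = [0.990235 + 0.371172] / 0.778685 = 1.748340
d₂ = d₁ − σ√T = 1.748340 − 0.778685 = 0.969654
N(d₁) = 0.959797,  N(d₂) = 0.833891,  e^(−rT) = 0.934264
E₀ = V₀·N(d₁) − D·e^(−rT)·N(d₂)
   = 447.7890·0.959797 − 166.3489·0.934264·0.833891 = 300.188654
B₀ = V₀ − E₀ = 447.7890 − 300.188654 = 147.600346

B0=147.6003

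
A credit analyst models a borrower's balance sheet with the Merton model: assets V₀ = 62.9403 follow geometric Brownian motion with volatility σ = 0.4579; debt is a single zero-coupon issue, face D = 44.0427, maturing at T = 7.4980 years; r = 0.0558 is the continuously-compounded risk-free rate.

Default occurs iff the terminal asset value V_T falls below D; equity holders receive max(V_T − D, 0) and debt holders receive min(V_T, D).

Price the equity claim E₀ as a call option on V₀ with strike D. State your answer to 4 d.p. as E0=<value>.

E0=41.8429

d₁ = [ln(V₀/D) + (r + σ²/2)T] / (σ√T)
   = [ln(62.9403/44.0427) + (0.0558 + 0.5·0.4579²)·7.4980] / (0.4579·√7.4980)
   = [0.357027 + 1.204450] / 1.253844 = 1.245353
d₂ = d₁ − σ√T = 1.245353 − 1.253844 = -0.008491
N(d₁) = 0.893499,  N(d₂) = 0.496613,  e^(−rT) = 0.658107
E₀ = V₀·N(d₁) − D·e^(−rT)·N(d₂)
   = 62.9403·0.893499 − 44.0427·0.658107·0.496613 = 41.842877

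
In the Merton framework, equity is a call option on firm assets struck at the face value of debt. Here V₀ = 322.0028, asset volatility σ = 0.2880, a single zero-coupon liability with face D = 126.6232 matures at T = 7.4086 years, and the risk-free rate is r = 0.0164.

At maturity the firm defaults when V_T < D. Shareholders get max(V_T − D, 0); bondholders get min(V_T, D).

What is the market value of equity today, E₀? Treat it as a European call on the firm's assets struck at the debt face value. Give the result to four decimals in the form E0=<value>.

E0=215.6955

d₁ = [ln(V₀/D) + (r + σ²/2)T] / (σ√T)
   = [ln(322.0028/126.6232) + (0.0164 + 0.5·0.2880²)·7.4086] / (0.2880·√7.4086)
   = [0.933344 + 0.428750] / 0.783900 = 1.737588
d₂ = d₁ − σ√T = 1.737588 − 0.783900 = 0.953688
N(d₁) = 0.958858,  N(d₂) = 0.829879,  e^(−rT) = 0.885590
E₀ = V₀·N(d₁) − D·e^(−rT)·N(d₂)
   = 322.0028·0.958858 − 126.6232·0.885590·0.829879 = 215.695499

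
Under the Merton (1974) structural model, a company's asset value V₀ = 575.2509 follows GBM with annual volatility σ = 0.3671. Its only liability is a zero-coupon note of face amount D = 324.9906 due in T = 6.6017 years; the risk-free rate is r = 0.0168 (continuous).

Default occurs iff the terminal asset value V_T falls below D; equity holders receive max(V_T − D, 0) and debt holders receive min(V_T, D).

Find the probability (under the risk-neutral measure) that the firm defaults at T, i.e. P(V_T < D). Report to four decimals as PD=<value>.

PD=0.4008

d₁ = [ln(V₀/D) + (r + σ²/2)T] / (σ√T)
   = [ln(575.2509/324.9906) + (0.0168 + 0.5·0.3671²)·6.6017] / (0.3671·√6.6017)
   = [0.571010 + 0.555739] / 0.943218 = 1.194579
d₂ = d₁ − σ√T = 1.194579 − 0.943218 = 0.251361
risk-neutral PD = N(−d₂) = N(-0.251361) = 0.400768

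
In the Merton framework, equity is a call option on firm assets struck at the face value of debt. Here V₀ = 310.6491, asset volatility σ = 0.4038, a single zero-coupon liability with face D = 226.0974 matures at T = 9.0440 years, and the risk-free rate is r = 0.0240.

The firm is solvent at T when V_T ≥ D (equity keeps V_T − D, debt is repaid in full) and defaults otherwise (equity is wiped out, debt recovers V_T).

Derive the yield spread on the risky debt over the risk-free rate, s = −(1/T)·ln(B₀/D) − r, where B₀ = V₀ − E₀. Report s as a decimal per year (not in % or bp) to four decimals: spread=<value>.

spread=0.0418

d₁ = [ln(V₀/D) + (r + σ²/2)T] / (σ√T)
   = [ln(310.6491/226.0974) + (0.0240 + 0.5·0.4038²)·9.0440] / (0.4038·√9.0440)
   = [0.317698 + 0.954388] / 1.214358 = 1.047538
d₂ = d₁ − σ√T = 1.047538 − 1.214358 = -0.166819
N(d₁) = 0.852574,  N(d₂) = 0.433756,  e^(−rT) = 0.804885
E₀ = V₀·N(d₁) − D·e^(−rT)·N(d₂)
   = 310.6491·0.852574 − 226.0974·0.804885·0.433756 = 185.915471
B₀ = V₀ − E₀ = 310.6491 − 185.915471 = 124.733629
spread = −(1/T)·ln(B₀/D) − r = −(1/9.0440)·ln(124.733629/226.0974) − 0.0240 = 0.04176574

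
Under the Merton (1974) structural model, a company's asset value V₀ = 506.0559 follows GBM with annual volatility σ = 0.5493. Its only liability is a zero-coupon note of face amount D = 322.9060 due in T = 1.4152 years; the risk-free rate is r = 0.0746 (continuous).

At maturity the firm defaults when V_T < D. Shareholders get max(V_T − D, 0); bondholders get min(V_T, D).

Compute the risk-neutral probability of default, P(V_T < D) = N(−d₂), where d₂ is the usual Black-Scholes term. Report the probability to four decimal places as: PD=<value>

d₁ = [ln(V₀/D) + (r + σ²/2)T] / (σ√T)
   = [ln(506.0559/322.9060) + (0.0746 + 0.5·0.5493²)·1.4152] / (0.5493·√1.4152)
   = [0.449286 + 0.319078] / 0.653459 = 1.175841
d₂ = d₁ − σ√T = 1.175841 − 0.653459 = 0.522382
risk-neutral PD = N(−d₂) = N(-0.522382) = 0.300702

PD=0.3007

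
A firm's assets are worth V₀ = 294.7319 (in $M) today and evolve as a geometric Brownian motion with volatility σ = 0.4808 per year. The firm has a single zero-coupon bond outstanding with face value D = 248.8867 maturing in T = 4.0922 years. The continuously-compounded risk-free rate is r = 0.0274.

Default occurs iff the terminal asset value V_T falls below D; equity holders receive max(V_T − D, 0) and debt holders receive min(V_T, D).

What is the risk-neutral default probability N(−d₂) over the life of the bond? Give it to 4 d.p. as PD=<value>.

d₁ = [ln(V₀/D) + (r + σ²/2)T] / (σ√T)
   = [ln(294.7319/248.8867) + (0.0274 + 0.5·0.4808²)·4.0922] / (0.4808·√4.0922)
   = [0.169068 + 0.585120] / 0.972619 = 0.775420
d₂ = d₁ − σ√T = 0.775420 − 0.972619 = -0.197199
risk-neutral PD = N(−d₂) = N(0.197199) = 0.578164

PD=0.5782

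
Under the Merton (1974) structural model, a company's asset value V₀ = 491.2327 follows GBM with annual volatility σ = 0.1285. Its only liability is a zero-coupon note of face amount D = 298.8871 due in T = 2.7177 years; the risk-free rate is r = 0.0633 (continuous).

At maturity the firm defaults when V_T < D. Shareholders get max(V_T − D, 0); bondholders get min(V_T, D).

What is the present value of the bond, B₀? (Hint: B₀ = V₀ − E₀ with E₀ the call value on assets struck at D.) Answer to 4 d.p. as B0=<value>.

B0=251.6330

d₁ = [ln(V₀/D) + (r + σ²/2)T] / (σ√T)
   = [ln(491.2327/298.8871) + (0.0633 + 0.5·0.1285²)·2.7177] / (0.1285·√2.7177)
   = [0.496852 + 0.194468] / 0.211838 = 3.263438
d₂ = d₁ − σ√T = 3.263438 − 0.211838 = 3.051600
N(d₁) = 0.999450,  N(d₂) = 0.998862,  e^(−rT) = 0.841954
E₀ = V₀·N(d₁) − D·e^(−rT)·N(d₂)
   = 491.2327·0.999450 − 298.8871·0.841954·0.998862 = 239.599700
B₀ = V₀ − E₀ = 491.2327 − 239.599700 = 251.633000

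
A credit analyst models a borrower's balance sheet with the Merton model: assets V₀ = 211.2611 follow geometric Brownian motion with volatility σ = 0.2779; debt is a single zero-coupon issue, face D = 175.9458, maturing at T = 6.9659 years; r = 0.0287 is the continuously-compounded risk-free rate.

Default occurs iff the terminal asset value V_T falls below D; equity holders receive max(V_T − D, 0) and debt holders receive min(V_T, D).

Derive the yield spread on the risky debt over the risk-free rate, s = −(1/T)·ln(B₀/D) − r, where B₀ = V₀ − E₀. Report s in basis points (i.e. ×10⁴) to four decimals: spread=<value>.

spread=257.0983

d₁ = [ln(V₀/D) + (r + σ²/2)T] / (σ√T)
   = [ln(211.2611/175.9458) + (0.0287 + 0.5·0.2779²)·6.9659] / (0.2779·√6.9659)
   = [0.182919 + 0.468904] / 0.733461 = 0.888694
d₂ = d₁ − σ√T = 0.888694 − 0.733461 = 0.155233
N(d₁) = 0.812916,  N(d₂) = 0.561681,  e^(−rT) = 0.818795
E₀ = V₀·N(d₁) − D·e^(−rT)·N(d₂)
   = 211.2611·0.812916 − 175.9458·0.818795·0.561681 = 90.819792
B₀ = V₀ − E₀ = 211.2611 − 90.819792 = 120.441308
spread = −(1/T)·ln(B₀/D) − r = −(1/6.9659)·ln(120.441308/175.9458) − 0.0287 = 0.02570983
in basis points: 0.02570983 × 10⁴ = 257.0983 bp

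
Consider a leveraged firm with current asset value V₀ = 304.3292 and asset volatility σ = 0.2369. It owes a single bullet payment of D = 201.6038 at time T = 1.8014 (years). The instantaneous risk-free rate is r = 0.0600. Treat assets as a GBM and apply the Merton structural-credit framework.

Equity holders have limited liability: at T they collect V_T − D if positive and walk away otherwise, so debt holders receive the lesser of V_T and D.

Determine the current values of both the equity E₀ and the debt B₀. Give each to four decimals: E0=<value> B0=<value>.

E0=124.9601 B0=179.3691

d₁ = [ln(V₀/D) + (r + σ²/2)T] / (σ√T)
   = [ln(304.3292/201.6038) + (0.0600 + 0.5·0.2369²)·1.8014] / (0.2369·√1.8014)
   = [0.411806 + 0.158633] / 0.317958 = 1.794067
d₂ = d₁ − σ√T = 1.794067 − 0.317958 = 1.476108
N(d₁) = 0.963599,  N(d₂) = 0.930043,  e^(−rT) = 0.897552
E₀ = V₀·N(d₁) − D·e^(−rT)·N(d₂)
   = 304.3292·0.963599 − 201.6038·0.897552·0.930043 = 124.960085
B₀ = V₀ − E₀ = 304.3292 − 124.960085 = 179.369115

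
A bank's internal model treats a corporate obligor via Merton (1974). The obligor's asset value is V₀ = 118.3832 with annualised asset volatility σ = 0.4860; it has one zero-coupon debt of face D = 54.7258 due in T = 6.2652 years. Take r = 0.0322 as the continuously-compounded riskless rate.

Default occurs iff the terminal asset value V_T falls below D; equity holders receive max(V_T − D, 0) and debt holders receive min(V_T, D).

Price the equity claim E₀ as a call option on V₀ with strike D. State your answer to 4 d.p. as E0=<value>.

E0=83.2033

d₁ = [ln(V₀/D) + (r + σ²/2)T] / (σ√T)
   = [ln(118.3832/54.7258) + (0.0322 + 0.5·0.4860²)·6.2652] / (0.4860·√6.2652)
   = [0.771592 + 0.941647] / 1.216477 = 1.408361
d₂ = d₁ − σ√T = 1.408361 − 1.216477 = 0.191885
N(d₁) = 0.920488,  N(d₂) = 0.576084,  e^(−rT) = 0.817308
E₀ = V₀·N(d₁) − D·e^(−rT)·N(d₂)
   = 118.3832·0.920488 − 54.7258·0.817308·0.576084 = 83.203334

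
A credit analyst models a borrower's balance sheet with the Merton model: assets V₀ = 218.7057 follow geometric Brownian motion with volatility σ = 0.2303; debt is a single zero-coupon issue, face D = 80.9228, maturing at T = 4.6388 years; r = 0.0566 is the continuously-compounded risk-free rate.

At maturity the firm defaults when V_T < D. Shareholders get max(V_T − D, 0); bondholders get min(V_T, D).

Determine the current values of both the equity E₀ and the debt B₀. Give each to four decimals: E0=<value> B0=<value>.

E0=156.5711 B0=62.1346

d₁ = [ln(V₀/D) + (r + σ²/2)T] / (σ√T)
   = [ln(218.7057/80.9228) + (0.0566 + 0.5·0.2303²)·4.6388] / (0.2303·√4.6388)
   = [0.994231 + 0.385573] / 0.496017 = 2.781766
d₂ = d₁ − σ√T = 2.781766 − 0.496017 = 2.285749
N(d₁) = 0.997297,  N(d₂) = 0.988866,  e^(−rT) = 0.769083
E₀ = V₀·N(d₁) − D·e^(−rT)·N(d₂)
   = 218.7057·0.997297 − 80.9228·0.769083·0.988866 = 156.571096
B₀ = V₀ − E₀ = 218.7057 − 156.571096 = 62.134604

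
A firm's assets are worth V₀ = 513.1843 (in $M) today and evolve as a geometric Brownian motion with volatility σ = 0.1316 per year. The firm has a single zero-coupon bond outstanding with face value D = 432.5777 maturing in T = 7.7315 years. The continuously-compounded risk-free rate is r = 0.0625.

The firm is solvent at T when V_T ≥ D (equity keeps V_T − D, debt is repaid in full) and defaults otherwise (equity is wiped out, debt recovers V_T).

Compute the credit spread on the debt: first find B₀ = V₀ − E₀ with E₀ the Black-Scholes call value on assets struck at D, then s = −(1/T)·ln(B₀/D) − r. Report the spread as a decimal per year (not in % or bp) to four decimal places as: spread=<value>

spread=0.0010

d₁ = [ln(V₀/D) + (r + σ²/2)T] / (σ√T)
   = [ln(513.1843/432.5777) + (0.0625 + 0.5·0.1316²)·7.7315] / (0.1316·√7.7315)
   = [0.170873 + 0.550168] / 0.365921 = 1.970481
d₂ = d₁ − σ√T = 1.970481 − 0.365921 = 1.604559
N(d₁) = 0.975608,  N(d₂) = 0.945705,  e^(−rT) = 0.616795
E₀ = V₀·N(d₁) − D·e^(−rT)·N(d₂)
   = 513.1843·0.975608 − 432.5777·0.616795·0.945705 = 248.341825
B₀ = V₀ − E₀ = 513.1843 − 248.341825 = 264.842475
spread = −(1/T)·ln(B₀/D) − r = −(1/7.7315)·ln(264.842475/432.5777) − 0.0625 = 0.00095816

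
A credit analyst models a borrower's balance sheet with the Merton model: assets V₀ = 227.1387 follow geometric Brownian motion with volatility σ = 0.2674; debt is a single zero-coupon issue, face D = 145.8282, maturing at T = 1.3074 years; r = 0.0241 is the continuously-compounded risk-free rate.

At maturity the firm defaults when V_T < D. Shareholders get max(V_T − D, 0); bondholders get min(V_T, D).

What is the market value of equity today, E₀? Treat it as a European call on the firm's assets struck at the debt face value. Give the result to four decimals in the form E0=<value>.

E0=87.2447

d₁ = [ln(V₀/D) + (r + σ²/2)T] / (σ√T)
   = [ln(227.1387/145.8282) + (0.0241 + 0.5·0.2674²)·1.3074] / (0.2674·√1.3074)
   = [0.443132 + 0.078250] / 0.305749 = 1.705257
d₂ = d₁ − σ√T = 1.705257 − 0.305749 = 1.399508
N(d₁) = 0.955927,  N(d₂) = 0.919170,  e^(−rT) = 0.968983
E₀ = V₀·N(d₁) − D·e^(−rT)·N(d₂)
   = 227.1387·0.955927 − 145.8282·0.968983·0.919170 = 87.244674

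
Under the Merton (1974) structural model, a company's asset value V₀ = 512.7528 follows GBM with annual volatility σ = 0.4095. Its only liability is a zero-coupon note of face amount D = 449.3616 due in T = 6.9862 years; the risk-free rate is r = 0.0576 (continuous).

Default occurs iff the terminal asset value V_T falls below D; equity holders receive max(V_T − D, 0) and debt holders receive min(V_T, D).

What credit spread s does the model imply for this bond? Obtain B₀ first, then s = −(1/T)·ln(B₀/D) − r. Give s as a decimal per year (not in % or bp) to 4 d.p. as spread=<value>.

d₁ = [ln(V₀/D) + (r + σ²/2)T] / (σ√T)
   = [ln(512.7528/449.3616) + (0.0576 + 0.5·0.4095²)·6.9862] / (0.4095·√6.9862)
   = [0.131966 + 0.988164] / 1.082367 = 1.034889
d₂ = d₁ − σ√T = 1.034889 − 1.082367 = -0.047477
N(d₁) = 0.849640,  N(d₂) = 0.481066,  e^(−rT) = 0.668710
E₀ = V₀·N(d₁) − D·e^(−rT)·N(d₂)
   = 512.7528·0.849640 − 449.3616·0.668710·0.481066 = 291.098294
B₀ = V₀ − E₀ = 512.7528 − 291.098294 = 221.654506
spread = −(1/T)·ln(B₀/D) − r = −(1/6.9862)·ln(221.654506/449.3616) − 0.0576 = 0.04355771

spread=0.0436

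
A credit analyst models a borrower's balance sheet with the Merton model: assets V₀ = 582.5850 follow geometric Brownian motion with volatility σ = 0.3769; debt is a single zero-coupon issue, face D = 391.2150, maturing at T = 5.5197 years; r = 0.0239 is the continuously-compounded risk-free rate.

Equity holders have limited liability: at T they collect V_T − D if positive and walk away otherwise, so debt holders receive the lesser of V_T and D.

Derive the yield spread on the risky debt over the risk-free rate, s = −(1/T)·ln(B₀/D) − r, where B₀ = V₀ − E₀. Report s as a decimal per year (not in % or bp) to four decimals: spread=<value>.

d₁ = [ln(V₀/D) + (r + σ²/2)T] / (σ√T)
   = [ln(582.5850/391.2150) + (0.0239 + 0.5·0.3769²)·5.5197] / (0.3769·√5.5197)
   = [0.398218 + 0.523967] / 0.885490 = 1.041440
d₂ = d₁ − σ√T = 1.041440 − 0.885490 = 0.155950
N(d₁) = 0.851164,  N(d₂) = 0.561964,  e^(−rT) = 0.876410
E₀ = V₀·N(d₁) − D·e^(−rT)·N(d₂)
   = 582.5850·0.851164 − 391.2150·0.876410·0.561964 = 303.197968
B₀ = V₀ − E₀ = 582.5850 − 303.197968 = 279.387032
spread = −(1/T)·ln(B₀/D) − r = −(1/5.5197)·ln(279.387032/391.2150) − 0.0239 = 0.03709231

spread=0.0371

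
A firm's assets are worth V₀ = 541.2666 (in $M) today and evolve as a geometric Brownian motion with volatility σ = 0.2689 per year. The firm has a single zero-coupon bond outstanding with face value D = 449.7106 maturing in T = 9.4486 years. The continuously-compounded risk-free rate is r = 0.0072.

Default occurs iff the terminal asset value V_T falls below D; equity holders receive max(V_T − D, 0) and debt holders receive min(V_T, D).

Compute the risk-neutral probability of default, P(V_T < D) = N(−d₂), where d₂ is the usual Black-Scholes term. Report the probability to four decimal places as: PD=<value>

PD=0.5425

d₁ = [ln(V₀/D) + (r + σ²/2)T] / (σ√T)
   = [ln(541.2666/449.7106) + (0.0072 + 0.5·0.2689²)·9.4486] / (0.2689·√9.4486)
   = [0.185308 + 0.409631] / 0.826560 = 0.719776
d₂ = d₁ − σ√T = 0.719776 − 0.826560 = -0.106784
risk-neutral PD = N(−d₂) = N(0.106784) = 0.542520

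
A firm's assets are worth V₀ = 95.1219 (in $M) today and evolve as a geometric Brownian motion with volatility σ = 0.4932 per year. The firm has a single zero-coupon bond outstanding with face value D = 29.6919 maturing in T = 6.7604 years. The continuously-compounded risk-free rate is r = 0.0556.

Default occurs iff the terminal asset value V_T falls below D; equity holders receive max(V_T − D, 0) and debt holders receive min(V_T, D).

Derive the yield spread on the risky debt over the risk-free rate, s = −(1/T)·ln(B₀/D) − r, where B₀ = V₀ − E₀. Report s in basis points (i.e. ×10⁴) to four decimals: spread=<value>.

spread=214.7440

d₁ = [ln(V₀/D) + (r + σ²/2)T] / (σ√T)
   = [ln(95.1219/29.6919) + (0.0556 + 0.5·0.4932²)·6.7604] / (0.4932·√6.7604)
   = [1.164285 + 1.198099] / 1.282358 = 1.842219
d₂ = d₁ − σ√T = 1.842219 − 1.282358 = 0.559861
N(d₁) = 0.967278,  N(d₂) = 0.712213,  e^(−rT) = 0.686686
E₀ = V₀·N(d₁) − D·e^(−rT)·N(d₂)
   = 95.1219·0.967278 − 29.6919·0.686686·0.712213 = 77.488047
B₀ = V₀ − E₀ = 95.1219 − 77.488047 = 17.633853
spread = −(1/T)·ln(B₀/D) − r = −(1/6.7604)·ln(17.633853/29.6919) − 0.0556 = 0.02147440
in basis points: 0.02147440 × 10⁴ = 214.7440 bp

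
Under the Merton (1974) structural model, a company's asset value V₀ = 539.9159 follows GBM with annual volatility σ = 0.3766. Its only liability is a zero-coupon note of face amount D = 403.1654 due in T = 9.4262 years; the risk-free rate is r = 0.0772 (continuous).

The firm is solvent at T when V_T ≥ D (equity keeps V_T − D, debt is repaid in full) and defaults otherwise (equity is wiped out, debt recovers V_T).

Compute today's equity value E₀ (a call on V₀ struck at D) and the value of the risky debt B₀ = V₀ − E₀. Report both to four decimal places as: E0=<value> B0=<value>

E0=380.3551 B0=159.5608

d₁ = [ln(V₀/D) + (r + σ²/2)T] / (σ√T)
   = [ln(539.9159/403.1654) + (0.0772 + 0.5·0.3766²)·9.4262] / (0.3766·√9.4262)
   = [0.292066 + 1.396150] / 1.156242 = 1.460090
d₂ = d₁ − σ√T = 1.460090 − 1.156242 = 0.303848
N(d₁) = 0.927867,  N(d₂) = 0.619378,  e^(−rT) = 0.483017
E₀ = V₀·N(d₁) − D·e^(−rT)·N(d₂)
   = 539.9159·0.927867 − 403.1654·0.483017·0.619378 = 380.355145
B₀ = V₀ − E₀ = 539.9159 − 380.355145 = 159.560755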